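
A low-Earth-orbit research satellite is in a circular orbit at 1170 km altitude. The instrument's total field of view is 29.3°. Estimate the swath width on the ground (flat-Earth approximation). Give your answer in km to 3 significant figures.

Half-angle = 29.3°/2 = 14.65°.
Swath width ≈ 2h·tan(θ/2) = 2 × 1170 × tan(14.65°) = 611.7 km.

612 km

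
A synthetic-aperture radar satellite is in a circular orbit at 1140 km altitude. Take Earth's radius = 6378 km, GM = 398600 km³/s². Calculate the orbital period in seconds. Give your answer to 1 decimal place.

6487.3 seconds

Semi-major axis a = 6378 + 1140 = 7518 km. Period T = 2π√(a³/μ) = 2π√(7518³/398600) = 6487.3 s = 108.12 min.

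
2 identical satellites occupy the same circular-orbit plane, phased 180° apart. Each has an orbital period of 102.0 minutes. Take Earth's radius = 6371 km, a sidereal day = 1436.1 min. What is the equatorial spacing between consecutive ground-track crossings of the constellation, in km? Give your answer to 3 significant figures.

T = 102.0 min = 6120.0 s.
Single-satellite node shift = (6120.0/86166) × 360° = 25.57°.
With 2 satellites evenly phased, successive equator crossings are 25.57/2 = 12.785° apart.
That is 12.785 × 111.2 = 1422 km at the equator.

1420 km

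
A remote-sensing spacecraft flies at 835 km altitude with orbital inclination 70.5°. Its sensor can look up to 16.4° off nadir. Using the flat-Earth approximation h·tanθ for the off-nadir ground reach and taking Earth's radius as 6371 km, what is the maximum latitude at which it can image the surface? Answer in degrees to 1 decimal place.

For a prograde orbit the ground track reaches latitude ±i = ±70.5°.
Sensor half-swath on the ground ≈ 835·tan(16.4°) = 246 km = 2.21° of latitude.
Maximum observable latitude ≈ 70.5 + 2.21 = 72.7°.

72.7°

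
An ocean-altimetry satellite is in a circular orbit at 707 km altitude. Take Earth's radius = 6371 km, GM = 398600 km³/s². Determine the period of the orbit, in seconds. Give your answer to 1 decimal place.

Semi-major axis a = 6371 + 707 = 7078 km. Period T = 2π√(a³/μ) = 2π√(7078³/398600) = 5926.2 s = 98.77 min.

5926.2 seconds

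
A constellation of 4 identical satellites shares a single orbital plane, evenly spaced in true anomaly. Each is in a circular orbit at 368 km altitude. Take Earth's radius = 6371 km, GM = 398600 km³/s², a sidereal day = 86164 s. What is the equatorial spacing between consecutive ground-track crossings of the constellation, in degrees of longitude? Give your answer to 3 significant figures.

Semi-major axis a = 6371 + 368 = 6739 km. Period T = 2π√(a³/μ) = 2π√(6739³/398600) = 5505.6 s = 91.76 min.
Single-satellite node shift = (5505.6/86164) × 360° = 23.00°.
With 4 satellites evenly phased, successive equator crossings are 23.00/4 = 5.751° apart.

5.75°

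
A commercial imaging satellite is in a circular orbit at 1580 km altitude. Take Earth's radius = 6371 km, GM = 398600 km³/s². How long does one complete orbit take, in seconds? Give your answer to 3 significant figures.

7060 seconds

Semi-major axis a = 6371 + 1580 = 7951 km. Period T = 2π√(a³/μ) = 2π√(7951³/398600) = 7055.8 s = 117.60 min.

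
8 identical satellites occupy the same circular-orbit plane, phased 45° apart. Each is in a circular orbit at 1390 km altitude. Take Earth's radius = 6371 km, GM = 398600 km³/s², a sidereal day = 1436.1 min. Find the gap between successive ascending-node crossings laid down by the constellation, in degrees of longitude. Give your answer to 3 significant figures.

Semi-major axis a = 6371 + 1390 = 7761 km. Period T = 2π√(a³/μ) = 2π√(7761³/398600) = 6804.4 s = 113.41 min.
Single-satellite node shift = (6804.4/86166) × 360° = 28.43°.
With 8 satellites evenly phased, successive equator crossings are 28.43/8 = 3.554° apart.

3.55°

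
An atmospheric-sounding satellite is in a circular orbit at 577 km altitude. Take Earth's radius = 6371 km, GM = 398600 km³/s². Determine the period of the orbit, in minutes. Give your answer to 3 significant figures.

96.1 min

Semi-major axis a = 6371 + 577 = 6948 km. Period T = 2π√(a³/μ) = 2π√(6948³/398600) = 5763.7 s = 96.06 min.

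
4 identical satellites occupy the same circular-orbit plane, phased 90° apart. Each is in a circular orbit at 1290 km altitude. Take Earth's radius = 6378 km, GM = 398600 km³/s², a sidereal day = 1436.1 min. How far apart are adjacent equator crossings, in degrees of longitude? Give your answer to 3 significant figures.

6.98°

Semi-major axis a = 6378 + 1290 = 7668 km. Period T = 2π√(a³/μ) = 2π√(7668³/398600) = 6682.4 s = 111.37 min.
Single-satellite node shift = (6682.4/86166) × 360° = 27.92°.
With 4 satellites evenly phased, successive equator crossings are 27.92/4 = 6.980° apart.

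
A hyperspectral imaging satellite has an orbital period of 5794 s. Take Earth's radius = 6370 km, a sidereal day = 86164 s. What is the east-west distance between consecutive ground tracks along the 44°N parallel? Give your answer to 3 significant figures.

Node shift per orbit = (5794.0/86164) × 360° = 24.21°.
Equatorial spacing = 24.21 × 111.2 km/° = 2691 km.
At 44° latitude, spacing = 2691 × cos(44°) = 1936 km.

1940 km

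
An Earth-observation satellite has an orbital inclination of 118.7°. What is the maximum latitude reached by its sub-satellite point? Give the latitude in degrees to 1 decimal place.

61.3°

Retrograde orbit: the ground track reaches ±(180° − i) = ±(180 − 118.7) = ±61.3°.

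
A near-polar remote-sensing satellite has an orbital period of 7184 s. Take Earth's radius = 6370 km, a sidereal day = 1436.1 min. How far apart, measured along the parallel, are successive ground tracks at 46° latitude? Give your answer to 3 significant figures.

Node shift per orbit = (7184.0/86166) × 360° = 30.01°.
Equatorial spacing = 30.01 × 111.2 km/° = 3337 km.
At 46° latitude, spacing = 3337 × cos(46°) = 2318 km.

2320 km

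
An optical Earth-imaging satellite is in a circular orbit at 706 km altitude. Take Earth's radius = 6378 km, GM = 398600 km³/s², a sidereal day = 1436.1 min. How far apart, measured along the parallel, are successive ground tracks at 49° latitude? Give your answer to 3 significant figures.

Semi-major axis a = 6378 + 706 = 7084 km. Period T = 2π√(a³/μ) = 2π√(7084³/398600) = 5933.7 s = 98.90 min.
Node shift per orbit = (5933.7/86166) × 360° = 24.79°.
Equatorial spacing = 24.79 × 111.3 km/° = 2760 km.
At 49° latitude, spacing = 2760 × cos(49°) = 1811 km.

1810 km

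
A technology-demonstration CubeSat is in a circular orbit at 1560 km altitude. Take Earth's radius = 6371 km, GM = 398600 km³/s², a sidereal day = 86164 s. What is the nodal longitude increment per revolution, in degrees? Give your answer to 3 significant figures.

29.4°

Semi-major axis a = 6371 + 1560 = 7931 km. Period T = 2π√(a³/μ) = 2π√(7931³/398600) = 7029.2 s = 117.15 min.
During one orbit Earth rotates (7029.2 / 86164) × 360° = 29.37°.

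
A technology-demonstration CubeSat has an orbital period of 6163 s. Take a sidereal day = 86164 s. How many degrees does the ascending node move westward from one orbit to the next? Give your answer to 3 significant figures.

25.7°

During one orbit Earth rotates (6163.0 / 86164) × 360° = 25.75°.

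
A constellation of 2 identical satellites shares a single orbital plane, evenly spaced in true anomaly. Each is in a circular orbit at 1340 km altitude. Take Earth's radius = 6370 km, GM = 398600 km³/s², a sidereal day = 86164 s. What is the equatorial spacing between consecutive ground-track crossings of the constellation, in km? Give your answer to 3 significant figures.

1560 km

Semi-major axis a = 6370 + 1340 = 7710 km. Period T = 2π√(a³/μ) = 2π√(7710³/398600) = 6737.4 s = 112.29 min.
Single-satellite node shift = (6737.4/86164) × 360° = 28.15°.
With 2 satellites evenly phased, successive equator crossings are 28.15/2 = 14.075° apart.
That is 14.075 × 111.2 = 1565 km at the equator.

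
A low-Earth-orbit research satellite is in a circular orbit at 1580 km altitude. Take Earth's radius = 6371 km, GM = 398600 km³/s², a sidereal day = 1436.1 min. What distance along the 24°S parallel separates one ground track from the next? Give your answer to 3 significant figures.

2990 km

Semi-major axis a = 6371 + 1580 = 7951 km. Period T = 2π√(a³/μ) = 2π√(7951³/398600) = 7055.8 s = 117.60 min.
Node shift per orbit = (7055.8/86166) × 360° = 29.48°.
Equatorial spacing = 29.48 × 111.2 km/° = 3278 km.
At 24° latitude, spacing = 3278 × cos(24°) = 2995 km.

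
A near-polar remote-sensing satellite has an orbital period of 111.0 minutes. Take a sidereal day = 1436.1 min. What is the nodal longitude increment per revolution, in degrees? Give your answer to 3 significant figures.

27.8°

T = 111.0 min = 6660.0 s.
During one orbit Earth rotates (6660.0 / 86166) × 360° = 27.83°.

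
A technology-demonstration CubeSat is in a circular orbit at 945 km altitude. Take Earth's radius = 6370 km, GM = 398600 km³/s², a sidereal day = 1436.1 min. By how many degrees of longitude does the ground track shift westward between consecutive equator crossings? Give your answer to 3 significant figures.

Semi-major axis a = 6370 + 945 = 7315 km. Period T = 2π√(a³/μ) = 2π√(7315³/398600) = 6226.3 s = 103.77 min.
During one orbit Earth rotates (6226.3 / 86166) × 360° = 26.01°.

26.0°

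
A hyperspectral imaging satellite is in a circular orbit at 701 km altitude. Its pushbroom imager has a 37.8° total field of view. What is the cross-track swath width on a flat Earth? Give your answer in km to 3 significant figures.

Half-angle = 37.8°/2 = 18.9°.
Swath width ≈ 2h·tan(θ/2) = 2 × 701 × tan(18.9°) = 480.0 km.

480 km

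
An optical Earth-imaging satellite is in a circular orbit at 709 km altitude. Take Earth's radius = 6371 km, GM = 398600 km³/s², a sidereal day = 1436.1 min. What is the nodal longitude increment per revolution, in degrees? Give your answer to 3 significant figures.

24.8°

Semi-major axis a = 6371 + 709 = 7080 km. Period T = 2π√(a³/μ) = 2π√(7080³/398600) = 5928.7 s = 98.81 min.
During one orbit Earth rotates (5928.7 / 86166) × 360° = 24.77°.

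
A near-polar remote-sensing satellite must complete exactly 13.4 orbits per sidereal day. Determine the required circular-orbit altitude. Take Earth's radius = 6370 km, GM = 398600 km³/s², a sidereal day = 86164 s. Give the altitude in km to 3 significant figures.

1100 km

Required period T = 86164 / 13.4 = 6430.1 s.
From T = 2π√(a³/μ): a = (μ T²/4π²)^(1/3) = (398600 × 6430.1² / 4π²)^(1/3) = 7474 km.
Altitude h = a − R = 7474 − 6370 = 1104 km.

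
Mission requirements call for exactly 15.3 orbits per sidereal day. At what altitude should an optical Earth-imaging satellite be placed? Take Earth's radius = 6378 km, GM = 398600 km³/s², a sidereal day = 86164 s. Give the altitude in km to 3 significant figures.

463 km

Required period T = 86164 / 15.3 = 5631.6 s.
From T = 2π√(a³/μ): a = (μ T²/4π²)^(1/3) = (398600 × 5631.6² / 4π²)^(1/3) = 6841 km.
Altitude h = a − R = 6841 − 6378 = 463 km.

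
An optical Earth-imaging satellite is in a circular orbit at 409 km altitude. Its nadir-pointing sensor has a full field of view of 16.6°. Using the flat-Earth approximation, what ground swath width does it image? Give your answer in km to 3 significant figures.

119 km

Half-angle = 16.6°/2 = 8.3°.
Swath width ≈ 2h·tan(θ/2) = 2 × 409 × tan(8.3°) = 119.3 km.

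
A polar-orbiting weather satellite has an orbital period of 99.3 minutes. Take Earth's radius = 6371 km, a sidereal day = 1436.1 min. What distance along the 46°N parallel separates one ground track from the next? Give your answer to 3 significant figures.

T = 99.3 min = 5958.0 s.
Node shift per orbit = (5958.0/86166) × 360° = 24.89°.
Equatorial spacing = 24.89 × 111.2 km/° = 2768 km.
At 46° latitude, spacing = 2768 × cos(46°) = 1923 km.

1920 km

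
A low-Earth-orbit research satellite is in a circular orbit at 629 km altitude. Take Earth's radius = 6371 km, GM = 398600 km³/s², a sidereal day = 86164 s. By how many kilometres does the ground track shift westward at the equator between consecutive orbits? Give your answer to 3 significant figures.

2710 km

Semi-major axis a = 6371 + 629 = 7000 km. Period T = 2π√(a³/μ) = 2π√(7000³/398600) = 5828.5 s = 97.14 min.
During one orbit Earth rotates (5828.5 / 86164) × 360° = 24.35°.
At the equator that is 24.35° × (2π·6371/360) km/° = 24.35 × 111.2 = 2708 km.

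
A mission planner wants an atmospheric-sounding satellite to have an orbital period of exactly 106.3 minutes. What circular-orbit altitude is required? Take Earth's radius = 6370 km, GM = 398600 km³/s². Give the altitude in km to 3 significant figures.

T = 106.3 min = 6378.0 s.
From T = 2π√(a³/μ): a = (μ T²/4π²)^(1/3) = (398600 × 6378.0² / 4π²)^(1/3) = 7433 km.
Altitude h = a − R = 7433 − 6370 = 1063 km.

1060 km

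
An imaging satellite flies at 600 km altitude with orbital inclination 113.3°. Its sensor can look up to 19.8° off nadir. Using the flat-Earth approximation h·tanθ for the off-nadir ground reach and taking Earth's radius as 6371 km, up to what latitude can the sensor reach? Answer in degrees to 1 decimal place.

68.6°

Retrograde orbit: the ground track reaches ±(180° − i) = ±(180 − 113.3) = ±66.7°.
Sensor half-swath on the ground ≈ 600·tan(19.8°) = 216 km = 1.94° of latitude.
Maximum observable latitude ≈ 66.7 + 1.94 = 68.6°.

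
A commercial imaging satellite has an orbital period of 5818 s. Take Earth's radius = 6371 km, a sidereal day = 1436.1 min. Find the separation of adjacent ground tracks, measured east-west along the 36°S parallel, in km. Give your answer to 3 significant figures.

2190 km

Node shift per orbit = (5818.0/86166) × 360° = 24.31°.
Equatorial spacing = 24.31 × 111.2 km/° = 2703 km.
At 36° latitude, spacing = 2703 × cos(36°) = 2187 km.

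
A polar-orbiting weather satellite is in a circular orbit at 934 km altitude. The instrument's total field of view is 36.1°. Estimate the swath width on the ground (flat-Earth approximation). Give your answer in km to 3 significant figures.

609 km

Half-angle = 36.1°/2 = 18.05°.
Swath width ≈ 2h·tan(θ/2) = 2 × 934 × tan(18.05°) = 608.8 km.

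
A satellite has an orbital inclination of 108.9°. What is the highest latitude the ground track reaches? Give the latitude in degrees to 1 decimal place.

Retrograde orbit: the ground track reaches ±(180° − i) = ±(180 − 108.9) = ±71.1°.

71.1°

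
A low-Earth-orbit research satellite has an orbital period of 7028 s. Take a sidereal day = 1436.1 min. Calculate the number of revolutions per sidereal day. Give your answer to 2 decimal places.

Orbits per sidereal day = 86166 / 7028.0 = 12.260.

12.26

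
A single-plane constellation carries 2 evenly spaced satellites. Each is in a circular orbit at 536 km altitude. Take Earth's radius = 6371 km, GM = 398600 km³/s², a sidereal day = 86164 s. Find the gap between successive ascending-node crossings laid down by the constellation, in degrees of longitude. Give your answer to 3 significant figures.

11.9°

Semi-major axis a = 6371 + 536 = 6907 km. Period T = 2π√(a³/μ) = 2π√(6907³/398600) = 5712.8 s = 95.21 min.
Single-satellite node shift = (5712.8/86164) × 360° = 23.87°.
With 2 satellites evenly phased, successive equator crossings are 23.87/2 = 11.934° apart.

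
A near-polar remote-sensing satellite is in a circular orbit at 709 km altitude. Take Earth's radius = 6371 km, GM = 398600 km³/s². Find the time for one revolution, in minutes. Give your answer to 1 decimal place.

98.8 min

Semi-major axis a = 6371 + 709 = 7080 km. Period T = 2π√(a³/μ) = 2π√(7080³/398600) = 5928.7 s = 98.81 min.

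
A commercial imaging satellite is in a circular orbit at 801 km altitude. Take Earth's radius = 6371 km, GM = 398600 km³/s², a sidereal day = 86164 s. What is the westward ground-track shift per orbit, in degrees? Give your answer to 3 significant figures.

Semi-major axis a = 6371 + 801 = 7172 km. Period T = 2π√(a³/μ) = 2π√(7172³/398600) = 6044.7 s = 100.74 min.
During one orbit Earth rotates (6044.7 / 86164) × 360° = 25.26°.

25.3°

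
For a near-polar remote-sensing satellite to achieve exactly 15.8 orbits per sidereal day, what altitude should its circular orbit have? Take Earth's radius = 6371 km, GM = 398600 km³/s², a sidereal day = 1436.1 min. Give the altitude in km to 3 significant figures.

Required period T = 86166 / 15.8 = 5453.5 s.
From T = 2π√(a³/μ): a = (μ T²/4π²)^(1/3) = (398600 × 5453.5² / 4π²)^(1/3) = 6696 km.
Altitude h = a − R = 6696 − 6371 = 325 km.

325 km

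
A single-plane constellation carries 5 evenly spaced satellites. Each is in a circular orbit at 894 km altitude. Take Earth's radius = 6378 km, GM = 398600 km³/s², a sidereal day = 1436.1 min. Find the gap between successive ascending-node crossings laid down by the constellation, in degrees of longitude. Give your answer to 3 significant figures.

5.16°

Semi-major axis a = 6378 + 894 = 7272 km. Period T = 2π√(a³/μ) = 2π√(7272³/398600) = 6171.5 s = 102.86 min.
Single-satellite node shift = (6171.5/86166) × 360° = 25.78°.
With 5 satellites evenly phased, successive equator crossings are 25.78/5 = 5.157° apart.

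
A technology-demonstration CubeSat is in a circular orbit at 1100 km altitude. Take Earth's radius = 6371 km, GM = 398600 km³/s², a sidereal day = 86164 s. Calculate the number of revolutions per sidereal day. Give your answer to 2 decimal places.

13.41

Semi-major axis a = 6371 + 1100 = 7471 km. Period T = 2π√(a³/μ) = 2π√(7471³/398600) = 6426.6 s = 107.11 min.
Orbits per sidereal day = 86164 / 6426.6 = 13.407.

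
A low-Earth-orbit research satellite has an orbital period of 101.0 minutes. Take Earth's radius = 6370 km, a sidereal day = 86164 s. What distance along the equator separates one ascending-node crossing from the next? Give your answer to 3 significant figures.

T = 101.0 min = 6060.0 s.
During one orbit Earth rotates (6060.0 / 86164) × 360° = 25.32°.
At the equator that is 25.32° × (2π·6370/360) km/° = 25.32 × 111.2 = 2815 km.

2810 km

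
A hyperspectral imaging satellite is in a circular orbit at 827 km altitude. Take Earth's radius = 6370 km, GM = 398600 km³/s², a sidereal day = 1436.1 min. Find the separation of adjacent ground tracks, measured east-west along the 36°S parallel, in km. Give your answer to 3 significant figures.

2280 km

Semi-major axis a = 6370 + 827 = 7197 km. Period T = 2π√(a³/μ) = 2π√(7197³/398600) = 6076.3 s = 101.27 min.
Node shift per orbit = (6076.3/86166) × 360° = 25.39°.
Equatorial spacing = 25.39 × 111.2 km/° = 2822 km.
At 36° latitude, spacing = 2822 × cos(36°) = 2283 km.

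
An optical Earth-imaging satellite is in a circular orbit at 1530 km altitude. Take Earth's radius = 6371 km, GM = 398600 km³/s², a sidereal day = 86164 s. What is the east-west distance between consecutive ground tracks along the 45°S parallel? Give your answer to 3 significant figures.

Semi-major axis a = 6371 + 1530 = 7901 km. Period T = 2π√(a³/μ) = 2π√(7901³/398600) = 6989.3 s = 116.49 min.
Node shift per orbit = (6989.3/86164) × 360° = 29.20°.
Equatorial spacing = 29.20 × 111.2 km/° = 3247 km.
At 45° latitude, spacing = 3247 × cos(45°) = 2296 km.

2300 km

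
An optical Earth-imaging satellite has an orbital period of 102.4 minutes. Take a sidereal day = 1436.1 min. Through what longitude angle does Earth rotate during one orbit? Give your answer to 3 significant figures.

25.7°

T = 102.4 min = 6144.0 s.
During one orbit Earth rotates (6144.0 / 86166) × 360° = 25.67°.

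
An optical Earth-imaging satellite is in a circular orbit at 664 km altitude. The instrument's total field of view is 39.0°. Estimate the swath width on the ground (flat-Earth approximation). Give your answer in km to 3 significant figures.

470 km

Half-angle = 39.0°/2 = 19.5°.
Swath width ≈ 2h·tan(θ/2) = 2 × 664 × tan(19.5°) = 470.3 km.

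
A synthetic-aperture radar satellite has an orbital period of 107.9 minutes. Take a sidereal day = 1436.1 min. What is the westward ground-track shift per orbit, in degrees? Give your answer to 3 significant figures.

T = 107.9 min = 6474.0 s.
During one orbit Earth rotates (6474.0 / 86166) × 360° = 27.05°.

27.0°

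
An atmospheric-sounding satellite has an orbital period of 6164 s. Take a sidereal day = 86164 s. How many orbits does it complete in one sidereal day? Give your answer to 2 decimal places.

13.98

Orbits per sidereal day = 86164 / 6164.0 = 13.979.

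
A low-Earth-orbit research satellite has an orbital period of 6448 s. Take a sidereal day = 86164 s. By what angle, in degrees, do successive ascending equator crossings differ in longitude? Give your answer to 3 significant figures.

26.9°

During one orbit Earth rotates (6448.0 / 86164) × 360° = 26.94°.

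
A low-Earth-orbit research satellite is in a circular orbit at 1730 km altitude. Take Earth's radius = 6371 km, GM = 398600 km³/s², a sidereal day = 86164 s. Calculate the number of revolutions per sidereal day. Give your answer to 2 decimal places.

11.87

Semi-major axis a = 6371 + 1730 = 8101 km. Period T = 2π√(a³/μ) = 2π√(8101³/398600) = 7256.4 s = 120.94 min.
Orbits per sidereal day = 86164 / 7256.4 = 11.874.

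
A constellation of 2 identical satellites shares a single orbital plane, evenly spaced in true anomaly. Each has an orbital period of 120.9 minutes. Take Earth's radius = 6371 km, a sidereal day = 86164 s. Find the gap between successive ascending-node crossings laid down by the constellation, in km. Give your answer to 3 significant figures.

T = 120.9 min = 7254.0 s.
Single-satellite node shift = (7254.0/86164) × 360° = 30.31°.
With 2 satellites evenly phased, successive equator crossings are 30.31/2 = 15.154° apart.
That is 15.154 × 111.2 = 1685 km at the equator.

1690 km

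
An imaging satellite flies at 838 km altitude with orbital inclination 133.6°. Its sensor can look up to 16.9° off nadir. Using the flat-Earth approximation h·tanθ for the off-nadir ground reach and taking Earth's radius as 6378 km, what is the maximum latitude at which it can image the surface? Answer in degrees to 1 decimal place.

Retrograde orbit: the ground track reaches ±(180° − i) = ±(180 − 133.6) = ±46.4°.
Sensor half-swath on the ground ≈ 838·tan(16.9°) = 255 km = 2.29° of latitude.
Maximum observable latitude ≈ 46.4 + 2.29 = 48.7°.

48.7°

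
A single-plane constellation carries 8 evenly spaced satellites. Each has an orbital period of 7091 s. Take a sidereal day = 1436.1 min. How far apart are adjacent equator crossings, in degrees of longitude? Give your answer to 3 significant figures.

Single-satellite node shift = (7091.0/86166) × 360° = 29.63°.
With 8 satellites evenly phased, successive equator crossings are 29.63/8 = 3.703° apart.

3.70°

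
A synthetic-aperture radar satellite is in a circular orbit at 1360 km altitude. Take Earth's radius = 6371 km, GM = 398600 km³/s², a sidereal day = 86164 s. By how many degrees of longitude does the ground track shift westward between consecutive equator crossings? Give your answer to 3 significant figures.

28.3°

Semi-major axis a = 6371 + 1360 = 7731 km. Period T = 2π√(a³/μ) = 2π√(7731³/398600) = 6765.0 s = 112.75 min.
During one orbit Earth rotates (6765.0 / 86164) × 360° = 28.26°.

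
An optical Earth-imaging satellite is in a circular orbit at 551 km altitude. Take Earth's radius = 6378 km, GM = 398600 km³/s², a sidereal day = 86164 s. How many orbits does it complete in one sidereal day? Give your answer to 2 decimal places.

Semi-major axis a = 6378 + 551 = 6929 km. Period T = 2π√(a³/μ) = 2π√(6929³/398600) = 5740.1 s = 95.67 min.
Orbits per sidereal day = 86164 / 5740.1 = 15.011.

15.01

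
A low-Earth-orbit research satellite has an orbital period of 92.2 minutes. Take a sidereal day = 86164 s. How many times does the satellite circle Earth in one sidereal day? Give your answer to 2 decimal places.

15.58

T = 92.2 min = 5532.0 s.
Orbits per sidereal day = 86164 / 5532.0 = 15.576.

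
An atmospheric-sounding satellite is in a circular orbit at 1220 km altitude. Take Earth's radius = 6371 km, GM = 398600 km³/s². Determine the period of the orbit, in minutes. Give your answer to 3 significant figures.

Semi-major axis a = 6371 + 1220 = 7591 km. Period T = 2π√(a³/μ) = 2π√(7591³/398600) = 6582.0 s = 109.70 min.

110 min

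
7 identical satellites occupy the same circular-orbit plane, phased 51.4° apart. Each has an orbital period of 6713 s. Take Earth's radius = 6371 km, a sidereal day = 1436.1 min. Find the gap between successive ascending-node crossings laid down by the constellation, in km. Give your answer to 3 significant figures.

446 km

Single-satellite node shift = (6713.0/86166) × 360° = 28.05°.
With 7 satellites evenly phased, successive equator crossings are 28.05/7 = 4.007° apart.
That is 4.007 × 111.2 = 446 km at the equator.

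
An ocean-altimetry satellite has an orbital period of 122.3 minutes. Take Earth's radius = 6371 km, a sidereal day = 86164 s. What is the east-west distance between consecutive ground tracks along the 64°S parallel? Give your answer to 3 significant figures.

T = 122.3 min = 7338.0 s.
Node shift per orbit = (7338.0/86164) × 360° = 30.66°.
Equatorial spacing = 30.66 × 111.2 km/° = 3409 km.
At 64° latitude, spacing = 3409 × cos(64°) = 1494 km.

1490 km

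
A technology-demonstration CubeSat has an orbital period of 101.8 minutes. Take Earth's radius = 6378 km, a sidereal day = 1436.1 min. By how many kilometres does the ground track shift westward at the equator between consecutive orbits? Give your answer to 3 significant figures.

2840 km

T = 101.8 min = 6108.0 s.
During one orbit Earth rotates (6108.0 / 86166) × 360° = 25.52°.
At the equator that is 25.52° × (2π·6378/360) km/° = 25.52 × 111.3 = 2841 km.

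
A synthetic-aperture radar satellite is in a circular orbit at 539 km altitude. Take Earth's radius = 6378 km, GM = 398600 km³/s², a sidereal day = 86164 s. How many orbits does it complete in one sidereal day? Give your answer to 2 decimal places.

15.05

Semi-major axis a = 6378 + 539 = 6917 km. Period T = 2π√(a³/μ) = 2π√(6917³/398600) = 5725.2 s = 95.42 min.
Orbits per sidereal day = 86164 / 5725.2 = 15.050.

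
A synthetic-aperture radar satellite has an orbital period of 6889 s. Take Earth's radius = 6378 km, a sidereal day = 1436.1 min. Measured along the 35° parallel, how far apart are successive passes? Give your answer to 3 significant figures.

2620 km

Node shift per orbit = (6889.0/86166) × 360° = 28.78°.
Equatorial spacing = 28.78 × 111.3 km/° = 3204 km.
At 35° latitude, spacing = 3204 × cos(35°) = 2625 km.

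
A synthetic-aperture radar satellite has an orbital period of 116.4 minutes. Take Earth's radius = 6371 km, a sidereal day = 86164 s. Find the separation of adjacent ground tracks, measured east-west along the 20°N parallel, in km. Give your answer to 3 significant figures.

3050 km

T = 116.4 min = 6984.0 s.
Node shift per orbit = (6984.0/86164) × 360° = 29.18°.
Equatorial spacing = 29.18 × 111.2 km/° = 3245 km.
At 20° latitude, spacing = 3245 × cos(20°) = 3049 km.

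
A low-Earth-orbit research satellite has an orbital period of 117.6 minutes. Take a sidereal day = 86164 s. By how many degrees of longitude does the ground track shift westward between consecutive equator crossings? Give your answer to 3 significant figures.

29.5°

T = 117.6 min = 7056.0 s.
During one orbit Earth rotates (7056.0 / 86164) × 360° = 29.48°.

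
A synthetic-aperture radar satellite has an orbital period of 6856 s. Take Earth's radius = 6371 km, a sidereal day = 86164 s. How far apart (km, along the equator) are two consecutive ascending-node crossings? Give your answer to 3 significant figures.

3190 km

During one orbit Earth rotates (6856.0 / 86164) × 360° = 28.64°.
At the equator that is 28.64° × (2π·6371/360) km/° = 28.64 × 111.2 = 3185 km.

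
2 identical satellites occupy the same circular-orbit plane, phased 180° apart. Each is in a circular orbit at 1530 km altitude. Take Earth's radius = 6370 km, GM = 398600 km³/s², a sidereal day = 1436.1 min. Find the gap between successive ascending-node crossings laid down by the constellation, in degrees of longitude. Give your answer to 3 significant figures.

Semi-major axis a = 6370 + 1530 = 7900 km. Period T = 2π√(a³/μ) = 2π√(7900³/398600) = 6988.0 s = 116.47 min.
Single-satellite node shift = (6988.0/86166) × 360° = 29.20°.
With 2 satellites evenly phased, successive equator crossings are 29.20/2 = 14.598° apart.

14.6°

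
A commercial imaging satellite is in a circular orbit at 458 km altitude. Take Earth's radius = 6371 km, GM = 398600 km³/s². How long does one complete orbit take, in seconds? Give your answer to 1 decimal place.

5616.3 seconds

Semi-major axis a = 6371 + 458 = 6829 km. Period T = 2π√(a³/μ) = 2π√(6829³/398600) = 5616.3 s = 93.60 min.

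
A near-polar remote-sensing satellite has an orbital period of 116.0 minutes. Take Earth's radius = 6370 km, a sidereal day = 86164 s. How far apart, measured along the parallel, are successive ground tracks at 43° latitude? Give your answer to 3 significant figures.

T = 116.0 min = 6960.0 s.
Node shift per orbit = (6960.0/86164) × 360° = 29.08°.
Equatorial spacing = 29.08 × 111.2 km/° = 3233 km.
At 43° latitude, spacing = 3233 × cos(43°) = 2364 km.

2360 km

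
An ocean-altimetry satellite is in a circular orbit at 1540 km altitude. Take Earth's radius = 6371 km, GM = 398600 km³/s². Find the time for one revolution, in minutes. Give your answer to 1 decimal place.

116.7 min

Semi-major axis a = 6371 + 1540 = 7911 km. Period T = 2π√(a³/μ) = 2π√(7911³/398600) = 7002.6 s = 116.71 min.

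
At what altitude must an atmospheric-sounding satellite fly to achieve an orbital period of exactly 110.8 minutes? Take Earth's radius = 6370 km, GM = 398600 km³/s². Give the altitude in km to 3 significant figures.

T = 110.8 min = 6648.0 s.
From T = 2π√(a³/μ): a = (μ T²/4π²)^(1/3) = (398600 × 6648.0² / 4π²)^(1/3) = 7642 km.
Altitude h = a − R = 7642 − 6370 = 1272 km.

1270 km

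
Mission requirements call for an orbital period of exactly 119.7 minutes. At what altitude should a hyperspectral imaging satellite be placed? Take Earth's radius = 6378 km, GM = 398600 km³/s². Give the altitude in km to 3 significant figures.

1670 km

T = 119.7 min = 7182.0 s.
From T = 2π√(a³/μ): a = (μ T²/4π²)^(1/3) = (398600 × 7182.0² / 4π²)^(1/3) = 8046 km.
Altitude h = a − R = 8046 − 6378 = 1668 km.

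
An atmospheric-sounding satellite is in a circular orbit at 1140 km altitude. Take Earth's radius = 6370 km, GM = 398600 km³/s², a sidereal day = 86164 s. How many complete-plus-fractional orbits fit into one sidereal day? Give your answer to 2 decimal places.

Semi-major axis a = 6370 + 1140 = 7510 km. Period T = 2π√(a³/μ) = 2π√(7510³/398600) = 6477.0 s = 107.95 min.
Orbits per sidereal day = 86164 / 6477.0 = 13.303.

13.30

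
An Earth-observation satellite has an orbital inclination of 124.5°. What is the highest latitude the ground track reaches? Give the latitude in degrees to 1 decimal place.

55.5°

Retrograde orbit: the ground track reaches ±(180° − i) = ±(180 − 124.5) = ±55.5°.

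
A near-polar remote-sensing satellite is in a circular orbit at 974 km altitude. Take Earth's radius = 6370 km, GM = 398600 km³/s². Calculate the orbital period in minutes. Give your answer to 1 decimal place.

Semi-major axis a = 6370 + 974 = 7344 km. Period T = 2π√(a³/μ) = 2π√(7344³/398600) = 6263.4 s = 104.39 min.

104.4 min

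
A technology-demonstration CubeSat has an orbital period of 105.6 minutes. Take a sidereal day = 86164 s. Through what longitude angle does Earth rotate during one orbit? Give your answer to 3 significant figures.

26.5°

T = 105.6 min = 6336.0 s.
During one orbit Earth rotates (6336.0 / 86164) × 360° = 26.47°.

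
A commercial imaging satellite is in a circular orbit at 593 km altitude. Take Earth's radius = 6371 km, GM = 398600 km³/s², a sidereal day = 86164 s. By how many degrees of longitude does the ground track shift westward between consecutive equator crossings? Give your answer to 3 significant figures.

24.2°

Semi-major axis a = 6371 + 593 = 6964 km. Period T = 2π√(a³/μ) = 2π√(6964³/398600) = 5783.6 s = 96.39 min.
During one orbit Earth rotates (5783.6 / 86164) × 360° = 24.16°.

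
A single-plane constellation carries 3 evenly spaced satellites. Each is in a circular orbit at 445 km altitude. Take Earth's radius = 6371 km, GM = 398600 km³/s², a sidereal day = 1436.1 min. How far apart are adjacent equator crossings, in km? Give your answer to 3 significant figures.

Semi-major axis a = 6371 + 445 = 6816 km. Period T = 2π√(a³/μ) = 2π√(6816³/398600) = 5600.2 s = 93.34 min.
Single-satellite node shift = (5600.2/86166) × 360° = 23.40°.
With 3 satellites evenly phased, successive equator crossings are 23.40/3 = 7.799° apart.
That is 7.799 × 111.2 = 867 km at the equator.

867 km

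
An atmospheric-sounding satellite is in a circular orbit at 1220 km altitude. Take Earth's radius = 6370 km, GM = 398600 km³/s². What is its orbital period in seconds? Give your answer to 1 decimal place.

Semi-major axis a = 6370 + 1220 = 7590 km. Period T = 2π√(a³/μ) = 2π√(7590³/398600) = 6580.7 s = 109.68 min.

6580.7 seconds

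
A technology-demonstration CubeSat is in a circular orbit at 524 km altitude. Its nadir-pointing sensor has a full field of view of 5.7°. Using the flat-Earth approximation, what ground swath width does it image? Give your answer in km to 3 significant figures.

Half-angle = 5.7°/2 = 2.85°.
Swath width ≈ 2h·tan(θ/2) = 2 × 524 × tan(2.85°) = 52.2 km.

52.2 km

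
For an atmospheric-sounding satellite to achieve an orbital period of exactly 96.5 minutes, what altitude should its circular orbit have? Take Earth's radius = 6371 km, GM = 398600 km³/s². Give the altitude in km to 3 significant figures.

598 km

T = 96.5 min = 5790.0 s.
From T = 2π√(a³/μ): a = (μ T²/4π²)^(1/3) = (398600 × 5790.0² / 4π²)^(1/3) = 6969 km.
Altitude h = a − R = 6969 − 6371 = 598 km.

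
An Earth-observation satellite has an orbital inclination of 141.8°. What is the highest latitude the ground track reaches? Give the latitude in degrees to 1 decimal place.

38.2°

Retrograde orbit: the ground track reaches ±(180° − i) = ±(180 − 141.8) = ±38.2°.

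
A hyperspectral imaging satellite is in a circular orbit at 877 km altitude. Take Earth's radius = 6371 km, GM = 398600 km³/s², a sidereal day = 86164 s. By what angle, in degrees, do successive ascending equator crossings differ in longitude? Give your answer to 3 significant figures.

Semi-major axis a = 6371 + 877 = 7248 km. Period T = 2π√(a³/μ) = 2π√(7248³/398600) = 6141.0 s = 102.35 min.
During one orbit Earth rotates (6141.0 / 86164) × 360° = 25.66°.

25.7°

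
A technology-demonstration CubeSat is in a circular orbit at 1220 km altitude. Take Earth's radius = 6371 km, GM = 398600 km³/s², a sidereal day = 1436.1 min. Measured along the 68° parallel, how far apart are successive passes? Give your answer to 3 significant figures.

Semi-major axis a = 6371 + 1220 = 7591 km. Period T = 2π√(a³/μ) = 2π√(7591³/398600) = 6582.0 s = 109.70 min.
Node shift per orbit = (6582.0/86166) × 360° = 27.50°.
Equatorial spacing = 27.50 × 111.2 km/° = 3058 km.
At 68° latitude, spacing = 3058 × cos(68°) = 1145 km.

1150 km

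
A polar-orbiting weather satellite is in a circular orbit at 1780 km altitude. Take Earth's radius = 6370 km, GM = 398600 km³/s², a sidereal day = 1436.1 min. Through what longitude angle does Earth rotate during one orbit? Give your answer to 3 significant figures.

30.6°

Semi-major axis a = 6370 + 1780 = 8150 km. Period T = 2π√(a³/μ) = 2π√(8150³/398600) = 7322.3 s = 122.04 min.
During one orbit Earth rotates (7322.3 / 86166) × 360° = 30.59°.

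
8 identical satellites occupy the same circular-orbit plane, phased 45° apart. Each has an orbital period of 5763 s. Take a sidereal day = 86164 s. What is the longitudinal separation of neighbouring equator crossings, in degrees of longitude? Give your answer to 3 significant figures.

3.01°

Single-satellite node shift = (5763.0/86164) × 360° = 24.08°.
With 8 satellites evenly phased, successive equator crossings are 24.08/8 = 3.010° apart.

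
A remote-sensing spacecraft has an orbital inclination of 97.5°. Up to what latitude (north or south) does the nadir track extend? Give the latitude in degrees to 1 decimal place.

Retrograde orbit: the ground track reaches ±(180° − i) = ±(180 − 97.5) = ±82.5°.

82.5°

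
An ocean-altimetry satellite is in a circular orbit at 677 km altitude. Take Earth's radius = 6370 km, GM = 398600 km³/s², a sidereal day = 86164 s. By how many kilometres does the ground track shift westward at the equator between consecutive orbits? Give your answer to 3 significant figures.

2730 km

Semi-major axis a = 6370 + 677 = 7047 km. Period T = 2π√(a³/μ) = 2π√(7047³/398600) = 5887.3 s = 98.12 min.
During one orbit Earth rotates (5887.3 / 86164) × 360° = 24.60°.
At the equator that is 24.60° × (2π·6370/360) km/° = 24.60 × 111.2 = 2735 km.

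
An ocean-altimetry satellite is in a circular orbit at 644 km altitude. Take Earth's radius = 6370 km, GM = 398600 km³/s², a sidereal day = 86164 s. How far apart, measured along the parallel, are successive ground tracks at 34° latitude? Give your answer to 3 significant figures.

Semi-major axis a = 6370 + 644 = 7014 km. Period T = 2π√(a³/μ) = 2π√(7014³/398600) = 5846.0 s = 97.43 min.
Node shift per orbit = (5846.0/86164) × 360° = 24.43°.
Equatorial spacing = 24.43 × 111.2 km/° = 2716 km.
At 34° latitude, spacing = 2716 × cos(34°) = 2251 km.

2250 km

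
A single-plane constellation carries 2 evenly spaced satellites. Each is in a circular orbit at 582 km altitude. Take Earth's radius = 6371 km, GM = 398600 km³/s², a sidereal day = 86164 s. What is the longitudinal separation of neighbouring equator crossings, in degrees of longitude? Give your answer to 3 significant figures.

Semi-major axis a = 6371 + 582 = 6953 km. Period T = 2π√(a³/μ) = 2π√(6953³/398600) = 5769.9 s = 96.17 min.
Single-satellite node shift = (5769.9/86164) × 360° = 24.11°.
With 2 satellites evenly phased, successive equator crossings are 24.11/2 = 12.054° apart.

12.1°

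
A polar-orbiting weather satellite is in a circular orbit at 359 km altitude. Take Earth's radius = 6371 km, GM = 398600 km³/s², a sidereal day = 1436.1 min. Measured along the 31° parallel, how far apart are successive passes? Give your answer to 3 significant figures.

Semi-major axis a = 6371 + 359 = 6730 km. Period T = 2π√(a³/μ) = 2π√(6730³/398600) = 5494.6 s = 91.58 min.
Node shift per orbit = (5494.6/86166) × 360° = 22.96°.
Equatorial spacing = 22.96 × 111.2 km/° = 2553 km.
At 31° latitude, spacing = 2553 × cos(31°) = 2188 km.

2190 km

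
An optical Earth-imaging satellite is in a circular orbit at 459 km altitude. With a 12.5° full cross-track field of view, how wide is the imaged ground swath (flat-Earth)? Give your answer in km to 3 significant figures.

101 km

Half-angle = 12.5°/2 = 6.25°.
Swath width ≈ 2h·tan(θ/2) = 2 × 459 × tan(6.25°) = 100.5 km.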